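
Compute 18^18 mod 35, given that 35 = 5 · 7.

29

Mod 5: 18 ≡ 3; by Fermat, exponent reduces to 18 mod 4 = 2; 3^2 ≡ 4 (mod 5).
Mod 7: 18 ≡ 4; since 6 | 18, by Fermat 4^18 ≡ 1 (mod 7).
Combine by CRT: x ≡ 4 (mod 5), x ≡ 1 (mod 7) ⇒ x ≡ 29 (mod 35).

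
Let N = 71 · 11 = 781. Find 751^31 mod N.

619

Mod 71: 751 ≡ 41; 41^31 ≡ 51 (mod 71).
Mod 11: 751 ≡ 3; by Fermat, exponent reduces to 31 mod 10 = 1; 3^1 ≡ 3 (mod 11).
Combine by CRT: x ≡ 51 (mod 71), x ≡ 3 (mod 11) ⇒ x ≡ 619 (mod 781).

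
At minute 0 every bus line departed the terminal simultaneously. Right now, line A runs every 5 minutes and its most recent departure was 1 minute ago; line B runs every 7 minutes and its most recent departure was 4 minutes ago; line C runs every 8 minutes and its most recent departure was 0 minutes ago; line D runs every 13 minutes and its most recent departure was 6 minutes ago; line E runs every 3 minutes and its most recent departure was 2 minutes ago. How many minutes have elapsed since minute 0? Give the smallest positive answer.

The moduli are pairwise coprime; N = 5·7·8·13·3 = 10920.
N/5 = 2184; 2184 ≡ 4 (mod 5); 4·4 ≡ 1, so inverse 4.
N/7 = 1560; 1560 ≡ 6 (mod 7); 6·6 ≡ 1, so inverse 6.
N/8 = 1365; 1365 ≡ 5 (mod 8); 5·5 ≡ 1, so inverse 5.
N/13 = 840; 840 ≡ 8 (mod 13); 8·5 ≡ 1, so inverse 5.
N/3 = 3640; 3640 ≡ 1 (mod 3), inverse 1.
t ≡ 1·2184·4 + 4·1560·6 + 0·1365·5 + 6·840·5 + 2·3640·1 = 78656.
78656 mod 10920 = 2216.

2216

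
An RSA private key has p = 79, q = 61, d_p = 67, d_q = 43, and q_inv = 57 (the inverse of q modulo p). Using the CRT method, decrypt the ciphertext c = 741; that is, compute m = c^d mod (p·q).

m₁ = c^(d_p) mod p: c ≡ 30 (mod 79), and 30^67 mod 79 = 77.
m₂ = c^(d_q) mod q: c ≡ 9 (mod 61), and 9^43 mod 61 = 58.
h = q_inv·(m₁ − m₂) mod p = 57·(77 − 58) mod 79 = 56.
m = m₂ + h·q = 58 + 56·61 = 3474.

3474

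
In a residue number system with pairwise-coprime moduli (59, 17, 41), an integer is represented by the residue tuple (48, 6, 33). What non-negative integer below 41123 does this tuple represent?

39106

From x ≡ 48 (mod 59) write x = 48 + 59t. Substituting into x ≡ 6 (mod 17) gives 59t ≡ 9 (mod 17), and since 8⁻¹ ≡ 15 (mod 17), t ≡ 16. Hence x ≡ 48 + 59·16 = 992 (mod 1003).
From x ≡ 992 (mod 1003) write x = 992 + 1003t. Substituting into x ≡ 33 (mod 41) gives 1003t ≡ 25 (mod 41), and since 19⁻¹ ≡ 13 (mod 41), t ≡ 38. Hence x ≡ 992 + 1003·38 = 39106 (mod 41123).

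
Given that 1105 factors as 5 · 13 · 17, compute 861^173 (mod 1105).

Mod 5: 861 ≡ 1; by Fermat, exponent reduces to 173 mod 4 = 1; 1^1 ≡ 1 (mod 5).
Mod 13: 861 ≡ 3; by Fermat, exponent reduces to 173 mod 12 = 5; 3^5 ≡ 9 (mod 13).
Mod 17: 861 ≡ 11; by Fermat, exponent reduces to 173 mod 16 = 13; 11^13 ≡ 7 (mod 17).
Combine by CRT: x ≡ 1 (mod 5), x ≡ 9 (mod 13), x ≡ 7 (mod 17) ⇒ x ≡ 126 (mod 1105).

126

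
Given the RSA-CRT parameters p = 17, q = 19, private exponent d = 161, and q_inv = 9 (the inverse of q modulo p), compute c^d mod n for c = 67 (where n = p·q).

135

d_p = d mod (p−1) = 161 mod 16 = 1; d_q = d mod (q−1) = 17.
m₁ = c^(d_p) mod p: c ≡ 16 (mod 17), and 16^1 mod 17 = 16.
m₂ = c^(d_q) mod q: c ≡ 10 (mod 19), and 10^17 mod 19 = 2.
h = q_inv·(m₁ − m₂) mod p = 9·(16 − 2) mod 17 = 7.
m = m₂ + h·q = 2 + 7·19 = 135.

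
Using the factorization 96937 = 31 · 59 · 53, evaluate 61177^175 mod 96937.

Mod 31: 61177 ≡ 14; by Fermat, exponent reduces to 175 mod 30 = 25; 14^25 ≡ 25 (mod 31).
Mod 59: 61177 ≡ 53; by Fermat, exponent reduces to 175 mod 58 = 1; 53^1 ≡ 53 (mod 59).
Mod 53: 61177 ≡ 15; by Fermat, exponent reduces to 175 mod 52 = 19; 15^19 ≡ 24 (mod 53).
Combine by CRT: x ≡ 25 (mod 31), x ≡ 53 (mod 59), x ≡ 24 (mod 53) ⇒ x ≡ 12797 (mod 96937).

12797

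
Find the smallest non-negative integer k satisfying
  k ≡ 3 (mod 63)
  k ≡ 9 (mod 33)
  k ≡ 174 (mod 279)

gcd(63, 33) = 3 and 3 | (9 − 3), so the pair is consistent; merging gives k ≡ 570 (mod 693), where 693 = lcm(63, 33).
gcd(693, 279) = 9 and 9 | (174 − 570), so the pair is consistent; merging gives k ≡ 18588 (mod 21483), where 21483 = lcm(693, 279).
The solution is unique modulo lcm(63, 33, 279) = 21483.

18588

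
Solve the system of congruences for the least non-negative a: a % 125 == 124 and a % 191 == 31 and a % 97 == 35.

209749

The moduli are pairwise coprime; N = 125·191·97 = 2315875.
N/125 = 18527; 18527 ≡ 27 (mod 125); 27·88 ≡ 1, so inverse 88.
N/191 = 12125; 12125 ≡ 92 (mod 191); 92·27 ≡ 1, so inverse 27.
N/97 = 23875; 23875 ≡ 13 (mod 97); 13·15 ≡ 1, so inverse 15.
a ≡ 124·18527·88 + 31·12125·27 + 35·23875·15 = 224849624.
224849624 mod 2315875 = 209749.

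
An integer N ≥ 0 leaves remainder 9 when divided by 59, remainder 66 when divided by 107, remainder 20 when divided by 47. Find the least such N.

The moduli are pairwise coprime; M = 59·107·47 = 296711.
M/59 = 5029; 5029 ≡ 14 (mod 59); 14·38 ≡ 1, so inverse 38.
M/107 = 2773; 2773 ≡ 98 (mod 107); 98·95 ≡ 1, so inverse 95.
M/47 = 6313; 6313 ≡ 15 (mod 47); 15·22 ≡ 1, so inverse 22.
N ≡ 9·5029·38 + 66·2773·95 + 20·6313·22 = 21884348.
21884348 mod 296711 = 224445.

224445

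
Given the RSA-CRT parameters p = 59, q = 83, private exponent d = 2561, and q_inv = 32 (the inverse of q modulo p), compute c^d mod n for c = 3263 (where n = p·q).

4463

d_p = d mod (p−1) = 2561 mod 58 = 9; d_q = d mod (q−1) = 19.
m₁ = c^(d_p) mod p: c ≡ 18 (mod 59), and 18^9 mod 59 = 38.
m₂ = c^(d_q) mod q: c ≡ 26 (mod 83), and 26^19 mod 83 = 64.
h = q_inv·(m₁ − m₂) mod p = 32·(38 − 64) mod 59 = 53.
m = m₂ + h·q = 64 + 53·83 = 4463.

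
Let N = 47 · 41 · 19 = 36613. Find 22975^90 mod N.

Mod 47: 22975 ≡ 39; by Fermat, exponent reduces to 90 mod 46 = 44; 39^44 ≡ 36 (mod 47).
Mod 41: 22975 ≡ 15; by Fermat, exponent reduces to 90 mod 40 = 10; 15^10 ≡ 32 (mod 41).
Mod 19: 22975 ≡ 4; since 18 | 90, by Fermat 4^90 ≡ 1 (mod 19).
Combine by CRT: x ≡ 36 (mod 47), x ≡ 32 (mod 41), x ≡ 1 (mod 19) ⇒ x ≡ 647 (mod 36613).

647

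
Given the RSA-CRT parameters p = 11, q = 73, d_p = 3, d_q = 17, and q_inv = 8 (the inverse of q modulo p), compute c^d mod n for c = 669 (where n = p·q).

663

m₁ = c^(d_p) mod p: c ≡ 9 (mod 11), and 9^3 mod 11 = 3.
m₂ = c^(d_q) mod q: c ≡ 12 (mod 73), and 12^17 mod 73 = 6.
h = q_inv·(m₁ − m₂) mod p = 8·(3 − 6) mod 11 = 9.
m = m₂ + h·q = 6 + 9·73 = 663.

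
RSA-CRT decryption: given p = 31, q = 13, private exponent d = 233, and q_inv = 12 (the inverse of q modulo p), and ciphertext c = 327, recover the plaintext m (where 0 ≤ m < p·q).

292

d_p = d mod (p−1) = 233 mod 30 = 23; d_q = d mod (q−1) = 5.
m₁ = c^(d_p) mod p: c ≡ 17 (mod 31), and 17^23 mod 31 = 13.
m₂ = c^(d_q) mod q: c ≡ 2 (mod 13), and 2^5 mod 13 = 6.
h = q_inv·(m₁ − m₂) mod p = 12·(13 − 6) mod 31 = 22.
m = m₂ + h·q = 6 + 22·13 = 292.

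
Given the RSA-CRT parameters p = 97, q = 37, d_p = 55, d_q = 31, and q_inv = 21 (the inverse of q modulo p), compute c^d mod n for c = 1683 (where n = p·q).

2373

m₁ = c^(d_p) mod p: c ≡ 34 (mod 97), and 34^55 mod 97 = 45.
m₂ = c^(d_q) mod q: c ≡ 18 (mod 37), and 18^31 mod 37 = 5.
h = q_inv·(m₁ − m₂) mod p = 21·(45 − 5) mod 97 = 64.
m = m₂ + h·q = 5 + 64·37 = 2373.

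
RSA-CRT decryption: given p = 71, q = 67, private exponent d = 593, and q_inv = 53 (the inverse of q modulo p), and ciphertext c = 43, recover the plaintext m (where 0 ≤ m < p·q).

d_p = d mod (p−1) = 593 mod 70 = 33; d_q = d mod (q−1) = 65.
m₁ = c^(d_p) mod p: c ≡ 43 (mod 71), and 43^33 mod 71 = 24.
m₂ = c^(d_q) mod q: c ≡ 43 (mod 67), and 43^65 mod 67 = 53.
h = q_inv·(m₁ − m₂) mod p = 53·(24 − 53) mod 71 = 25.
m = m₂ + h·q = 53 + 25·67 = 1728.

1728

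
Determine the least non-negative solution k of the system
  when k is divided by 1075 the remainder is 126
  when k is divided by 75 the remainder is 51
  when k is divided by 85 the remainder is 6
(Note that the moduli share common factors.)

Combine the congruences pairwise.
gcd(1075, 75) = 25 and 25 | (51 − 126), so the pair is consistent; merging gives k ≡ 126 (mod 3225), where 3225 = lcm(1075, 75).
gcd(3225, 85) = 5 and 5 | (6 − 126), so the pair is consistent; merging gives k ≡ 22701 (mod 54825), where 54825 = lcm(3225, 85).
The solution is unique modulo lcm(1075, 75, 85) = 54825.

22701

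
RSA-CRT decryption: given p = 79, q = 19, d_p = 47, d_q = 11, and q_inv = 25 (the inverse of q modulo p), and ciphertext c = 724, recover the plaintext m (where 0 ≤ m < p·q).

m₁ = c^(d_p) mod p: c ≡ 13 (mod 79), and 13^47 mod 79 = 26.
m₂ = c^(d_q) mod q: c ≡ 2 (mod 19), and 2^11 mod 19 = 15.
h = q_inv·(m₁ − m₂) mod p = 25·(26 − 15) mod 79 = 38.
m = m₂ + h·q = 15 + 38·19 = 737.

737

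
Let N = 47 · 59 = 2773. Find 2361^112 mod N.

Mod 47: 2361 ≡ 11; by Fermat, exponent reduces to 112 mod 46 = 20; 11^20 ≡ 25 (mod 47).
Mod 59: 2361 ≡ 1; by Fermat, exponent reduces to 112 mod 58 = 54; 1^54 ≡ 1 (mod 59).
Combine by CRT: x ≡ 25 (mod 47), x ≡ 1 (mod 59) ⇒ x ≡ 119 (mod 2773).

119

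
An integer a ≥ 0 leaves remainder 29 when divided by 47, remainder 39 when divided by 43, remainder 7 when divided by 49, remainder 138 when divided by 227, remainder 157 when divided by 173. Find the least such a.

The moduli are pairwise coprime; N = 47·43·49·227·173 = 3888967859.
N/47 = 82743997; 82743997 ≡ 27 (mod 47); 27·7 ≡ 1, so inverse 7.
N/43 = 90441113; 90441113 ≡ 30 (mod 43); 30·33 ≡ 1, so inverse 33.
N/49 = 79366691; 79366691 ≡ 19 (mod 49); 19·31 ≡ 1, so inverse 31.
N/227 = 17132017; 17132017 ≡ 100 (mod 227); 100·84 ≡ 1, so inverse 84.
N/173 = 22479583; 22479583 ≡ 136 (mod 173); 136·14 ≡ 1, so inverse 14.
a ≡ 29·82743997·7 + 39·90441113·33 + 7·79366691·31 + 138·17132017·84 + 157·22479583·14 = 398421780267.
398421780267 mod 3888967859 = 1747058649.

1747058649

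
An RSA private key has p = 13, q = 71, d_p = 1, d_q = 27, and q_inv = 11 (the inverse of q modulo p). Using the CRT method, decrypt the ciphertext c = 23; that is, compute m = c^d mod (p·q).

m₁ = c^(d_p) mod p: c ≡ 10 (mod 13), and 10^1 mod 13 = 10.
m₂ = c^(d_q) mod q: c ≡ 23 (mod 71), and 23^27 mod 71 = 34.
h = q_inv·(m₁ − m₂) mod p = 11·(10 − 34) mod 13 = 9.
m = m₂ + h·q = 34 + 9·71 = 673.

673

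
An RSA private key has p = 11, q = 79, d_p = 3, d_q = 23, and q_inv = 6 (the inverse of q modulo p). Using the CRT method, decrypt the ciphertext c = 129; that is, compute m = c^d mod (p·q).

358

m₁ = c^(d_p) mod p: c ≡ 8 (mod 11), and 8^3 mod 11 = 6.
m₂ = c^(d_q) mod q: c ≡ 50 (mod 79), and 50^23 mod 79 = 42.
h = q_inv·(m₁ − m₂) mod p = 6·(6 − 42) mod 11 = 4.
m = m₂ + h·q = 42 + 4·79 = 358.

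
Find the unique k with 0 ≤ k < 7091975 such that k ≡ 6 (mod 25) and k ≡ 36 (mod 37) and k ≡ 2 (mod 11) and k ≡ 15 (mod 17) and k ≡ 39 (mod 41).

From k ≡ 6 (mod 25) write k = 6 + 25t. Substituting into k ≡ 36 (mod 37) gives 25t ≡ 30 (mod 37), and since 25⁻¹ ≡ 3 (mod 37), t ≡ 16. Hence k ≡ 6 + 25·16 = 406 (mod 925).
From k ≡ 406 (mod 925) write k = 406 + 925t. Substituting into k ≡ 2 (mod 11) gives 925t ≡ 3 (mod 11), and since 1⁻¹ ≡ 1 (mod 11), t ≡ 3. Hence k ≡ 406 + 925·3 = 3181 (mod 10175).
From k ≡ 3181 (mod 10175) write k = 3181 + 10175t. Substituting into k ≡ 15 (mod 17) gives 10175t ≡ 13 (mod 17), and since 9⁻¹ ≡ 2 (mod 17), t ≡ 9. Hence k ≡ 3181 + 10175·9 = 94756 (mod 172975).
From k ≡ 94756 (mod 172975) write k = 94756 + 172975t. Substituting into k ≡ 39 (mod 41) gives 172975t ≡ 34 (mod 41), and since 37⁻¹ ≡ 10 (mod 41), t ≡ 12. Hence k ≡ 94756 + 172975·12 = 2170456 (mod 7091975).

2170456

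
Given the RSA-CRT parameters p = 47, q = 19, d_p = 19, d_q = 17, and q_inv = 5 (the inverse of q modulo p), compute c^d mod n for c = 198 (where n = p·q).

m₁ = c^(d_p) mod p: c ≡ 10 (mod 47), and 10^19 mod 47 = 30.
m₂ = c^(d_q) mod q: c ≡ 8 (mod 19), and 8^17 mod 19 = 12.
h = q_inv·(m₁ − m₂) mod p = 5·(30 − 12) mod 47 = 43.
m = m₂ + h·q = 12 + 43·19 = 829.

829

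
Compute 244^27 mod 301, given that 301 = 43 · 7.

237

Mod 43: 244 ≡ 29; 29^27 ≡ 22 (mod 43).
Mod 7: 244 ≡ 6; by Fermat, exponent reduces to 27 mod 6 = 3; 6^3 ≡ 6 (mod 7).
Combine by CRT: x ≡ 22 (mod 43), x ≡ 6 (mod 7) ⇒ x ≡ 237 (mod 301).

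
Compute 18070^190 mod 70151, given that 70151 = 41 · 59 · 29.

Mod 41: 18070 ≡ 30; by Fermat, exponent reduces to 190 mod 40 = 30; 30^30 ≡ 32 (mod 41).
Mod 59: 18070 ≡ 16; by Fermat, exponent reduces to 190 mod 58 = 16; 16^16 ≡ 5 (mod 59).
Mod 29: 18070 ≡ 3; by Fermat, exponent reduces to 190 mod 28 = 22; 3^22 ≡ 22 (mod 29).
Combine by CRT: x ≡ 32 (mod 41), x ≡ 5 (mod 59), x ≡ 22 (mod 29) ⇒ x ≡ 6141 (mod 70151).

6141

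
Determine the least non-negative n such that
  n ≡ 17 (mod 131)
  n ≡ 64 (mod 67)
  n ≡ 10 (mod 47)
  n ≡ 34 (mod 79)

23069772

The moduli are pairwise coprime; M = 131·67·47·79 = 32589001.
M/131 = 248771; 248771 ≡ 2 (mod 131); 2·66 ≡ 1, so inverse 66.
M/67 = 486403; 486403 ≡ 50 (mod 67); 50·63 ≡ 1, so inverse 63.
M/47 = 693383; 693383 ≡ 39 (mod 47); 39·41 ≡ 1, so inverse 41.
M/79 = 412519; 412519 ≡ 60 (mod 79); 60·54 ≡ 1, so inverse 54.
n ≡ 17·248771·66 + 64·486403·63 + 10·693383·41 + 34·412519·54 = 3281969872.
3281969872 mod 32589001 = 23069772.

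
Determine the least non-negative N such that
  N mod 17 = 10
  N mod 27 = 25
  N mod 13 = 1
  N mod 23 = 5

1132

From N ≡ 10 (mod 17) write N = 10 + 17t. Substituting into N ≡ 25 (mod 27) gives 17t ≡ 15 (mod 27), and since 17⁻¹ ≡ 8 (mod 27), t ≡ 12. Hence N ≡ 10 + 17·12 = 214 (mod 459).
From N ≡ 214 (mod 459) write N = 214 + 459t. Substituting into N ≡ 1 (mod 13) gives 459t ≡ 8 (mod 13), and since 4⁻¹ ≡ 10 (mod 13), t ≡ 2. Hence N ≡ 214 + 459·2 = 1132 (mod 5967).
From N ≡ 1132 (mod 5967) write N = 1132 + 5967t. Substituting into N ≡ 5 (mod 23) gives 5967t ≡ 0 (mod 23), and since 10⁻¹ ≡ 7 (mod 23), t ≡ 0. Hence N ≡ 1132 + 5967·0 = 1132 (mod 137241).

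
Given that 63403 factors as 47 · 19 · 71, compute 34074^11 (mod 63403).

30126

Mod 47: 34074 ≡ 46; 46^11 ≡ 46 (mod 47).
Mod 19: 34074 ≡ 7; 7^11 ≡ 11 (mod 19).
Mod 71: 34074 ≡ 65; 65^11 ≡ 22 (mod 71).
Combine by CRT: x ≡ 46 (mod 47), x ≡ 11 (mod 19), x ≡ 22 (mod 71) ⇒ x ≡ 30126 (mod 63403).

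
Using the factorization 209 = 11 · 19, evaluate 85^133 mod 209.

Mod 11: 85 ≡ 8; by Fermat, exponent reduces to 133 mod 10 = 3; 8^3 ≡ 6 (mod 11).
Mod 19: 85 ≡ 9; by Fermat, exponent reduces to 133 mod 18 = 7; 9^7 ≡ 4 (mod 19).
Combine by CRT: x ≡ 6 (mod 11), x ≡ 4 (mod 19) ⇒ x ≡ 61 (mod 209).

61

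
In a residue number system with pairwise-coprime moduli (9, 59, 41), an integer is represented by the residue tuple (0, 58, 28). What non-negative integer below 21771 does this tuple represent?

From x ≡ 0 (mod 9) write x = 0 + 9t. Substituting into x ≡ 58 (mod 59) gives 9t ≡ 58 (mod 59), and since 9⁻¹ ≡ 46 (mod 59), t ≡ 13. Hence x ≡ 0 + 9·13 = 117 (mod 531).
From x ≡ 117 (mod 531) write x = 117 + 531t. Substituting into x ≡ 28 (mod 41) gives 531t ≡ 34 (mod 41), and since 39⁻¹ ≡ 20 (mod 41), t ≡ 24. Hence x ≡ 117 + 531·24 = 12861 (mod 21771).

12861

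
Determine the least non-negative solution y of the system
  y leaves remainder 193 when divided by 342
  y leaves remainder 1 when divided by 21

1219

Combine the congruences pairwise.
gcd(342, 21) = 3 and 3 | (1 − 193), so the pair is consistent; merging gives y ≡ 1219 (mod 2394), where 2394 = lcm(342, 21).
The solution is unique modulo lcm(342, 21) = 2394.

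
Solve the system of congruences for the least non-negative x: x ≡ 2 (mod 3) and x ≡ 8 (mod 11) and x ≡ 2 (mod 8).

The moduli are pairwise coprime; N = 3·11·8 = 264.
N/3 = 88; 88 ≡ 1 (mod 3), inverse 1.
N/11 = 24; 24 ≡ 2 (mod 11); 2·6 ≡ 1, so inverse 6.
N/8 = 33; 33 ≡ 1 (mod 8), inverse 1.
x ≡ 2·88·1 + 8·24·6 + 2·33·1 = 1394.
1394 mod 264 = 74.

74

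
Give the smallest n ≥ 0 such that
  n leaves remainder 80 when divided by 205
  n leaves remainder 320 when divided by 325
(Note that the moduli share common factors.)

Combine the congruences pairwise.
gcd(205, 325) = 5 and 5 | (320 − 80), so the pair is consistent; merging gives n ≡ 12995 (mod 13325), where 13325 = lcm(205, 325).
The solution is unique modulo lcm(205, 325) = 13325.

12995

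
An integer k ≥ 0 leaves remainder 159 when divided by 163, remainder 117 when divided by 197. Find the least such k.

6027

From k ≡ 159 (mod 163) write k = 159 + 163t. Substituting into k ≡ 117 (mod 197) gives 163t ≡ 155 (mod 197), and since 163⁻¹ ≡ 168 (mod 197), t ≡ 36. Hence k ≡ 159 + 163·36 = 6027 (mod 32111).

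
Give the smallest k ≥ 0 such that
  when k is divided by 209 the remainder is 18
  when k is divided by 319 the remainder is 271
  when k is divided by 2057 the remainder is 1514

gcd(209, 319) = 11 and 11 | (271 − 18), so the pair is consistent; merging gives k ≡ 3780 (mod 6061), where 6061 = lcm(209, 319).
gcd(6061, 2057) = 11 and 11 | (1514 − 3780), so the pair is consistent; merging gives k ≡ 355318 (mod 1133407), where 1133407 = lcm(6061, 2057).
The solution is unique modulo lcm(209, 319, 2057) = 1133407.

355318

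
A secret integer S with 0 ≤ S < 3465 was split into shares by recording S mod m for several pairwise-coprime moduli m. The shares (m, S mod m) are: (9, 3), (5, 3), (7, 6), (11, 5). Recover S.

The moduli are pairwise coprime; N = 9·5·7·11 = 3465.
N/9 = 385; 385 ≡ 7 (mod 9); 7·4 ≡ 1, so inverse 4.
N/5 = 693; 693 ≡ 3 (mod 5); 3·2 ≡ 1, so inverse 2.
N/7 = 495; 495 ≡ 5 (mod 7); 5·3 ≡ 1, so inverse 3.
N/11 = 315; 315 ≡ 7 (mod 11); 7·8 ≡ 1, so inverse 8.
S ≡ 3·385·4 + 3·693·2 + 6·495·3 + 5·315·8 = 30288.
30288 mod 3465 = 2568.

2568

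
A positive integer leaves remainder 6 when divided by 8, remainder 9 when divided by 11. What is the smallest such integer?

Combine the congruences pairwise.
From N ≡ 6 (mod 8) write N = 6 + 8t. Substituting into N ≡ 9 (mod 11) gives 8t ≡ 3 (mod 11), and since 8⁻¹ ≡ 7 (mod 11), t ≡ 10. Hence N ≡ 6 + 8·10 = 86 (mod 88).

86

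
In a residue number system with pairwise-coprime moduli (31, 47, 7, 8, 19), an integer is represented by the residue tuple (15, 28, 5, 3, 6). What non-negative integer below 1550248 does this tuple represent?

787043

The moduli are pairwise coprime; N = 31·47·7·8·19 = 1550248.
N/31 = 50008; 50008 ≡ 5 (mod 31); 5·25 ≡ 1, so inverse 25.
N/47 = 32984; 32984 ≡ 37 (mod 47); 37·14 ≡ 1, so inverse 14.
N/7 = 221464; 221464 ≡ 5 (mod 7); 5·3 ≡ 1, so inverse 3.
N/8 = 193781; 193781 ≡ 5 (mod 8); 5·5 ≡ 1, so inverse 5.
N/19 = 81592; 81592 ≡ 6 (mod 19); 6·16 ≡ 1, so inverse 16.
x ≡ 15·50008·25 + 28·32984·14 + 5·221464·3 + 3·193781·5 + 6·81592·16 = 45744235.
45744235 mod 1550248 = 787043.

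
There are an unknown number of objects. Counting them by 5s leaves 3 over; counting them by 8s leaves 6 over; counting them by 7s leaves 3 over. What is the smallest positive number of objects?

38

From N ≡ 3 (mod 5) write N = 3 + 5t. Substituting into N ≡ 6 (mod 8) gives 5t ≡ 3 (mod 8), and since 5⁻¹ ≡ 5 (mod 8), t ≡ 7. Hence N ≡ 3 + 5·7 = 38 (mod 40).
From N ≡ 38 (mod 40) write N = 38 + 40t. Substituting into N ≡ 3 (mod 7) gives 40t ≡ 0 (mod 7), and since 5⁻¹ ≡ 3 (mod 7), t ≡ 0. Hence N ≡ 38 + 40·0 = 38 (mod 280).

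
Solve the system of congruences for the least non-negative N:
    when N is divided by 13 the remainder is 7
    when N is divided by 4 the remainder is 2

Combine the congruences pairwise.
From N ≡ 7 (mod 13) write N = 7 + 13t. Substituting into N ≡ 2 (mod 4) gives 13t ≡ 3 (mod 4), and since 1⁻¹ ≡ 1 (mod 4), t ≡ 3. Hence N ≡ 7 + 13·3 = 46 (mod 52).

46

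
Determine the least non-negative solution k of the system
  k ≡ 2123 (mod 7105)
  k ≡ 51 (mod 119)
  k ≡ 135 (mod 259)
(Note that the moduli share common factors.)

3490678

Combine the congruences pairwise.
gcd(7105, 119) = 7 and 7 | (51 − 2123), so the pair is consistent; merging gives k ≡ 108698 (mod 120785), where 120785 = lcm(7105, 119).
gcd(120785, 259) = 7 and 7 | (135 − 108698), so the pair is consistent; merging gives k ≡ 3490678 (mod 4469045), where 4469045 = lcm(120785, 259).
The solution is unique modulo lcm(7105, 119, 259) = 4469045.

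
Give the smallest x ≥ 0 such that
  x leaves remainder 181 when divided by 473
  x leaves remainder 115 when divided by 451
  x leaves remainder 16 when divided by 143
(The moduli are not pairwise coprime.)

212085

gcd(473, 451) = 11 and 11 | (115 − 181), so the pair is consistent; merging gives x ≡ 18155 (mod 19393), where 19393 = lcm(473, 451).
gcd(19393, 143) = 11 and 11 | (16 − 18155), so the pair is consistent; merging gives x ≡ 212085 (mod 252109), where 252109 = lcm(19393, 143).
The solution is unique modulo lcm(473, 451, 143) = 252109.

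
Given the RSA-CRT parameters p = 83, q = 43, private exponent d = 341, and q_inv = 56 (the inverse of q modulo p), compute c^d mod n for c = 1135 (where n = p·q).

d_p = d mod (p−1) = 341 mod 82 = 13; d_q = d mod (q−1) = 5.
m₁ = c^(d_p) mod p: c ≡ 56 (mod 83), and 56^13 mod 83 = 46.
m₂ = c^(d_q) mod q: c ≡ 17 (mod 43), and 17^5 mod 43 = 40.
h = q_inv·(m₁ − m₂) mod p = 56·(46 − 40) mod 83 = 4.
m = m₂ + h·q = 40 + 4·43 = 212.

212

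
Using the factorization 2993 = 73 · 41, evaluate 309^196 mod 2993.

1542

Mod 73: 309 ≡ 17; by Fermat, exponent reduces to 196 mod 72 = 52; 17^52 ≡ 9 (mod 73).
Mod 41: 309 ≡ 22; by Fermat, exponent reduces to 196 mod 40 = 36; 22^36 ≡ 25 (mod 41).
Combine by CRT: x ≡ 9 (mod 73), x ≡ 25 (mod 41) ⇒ x ≡ 1542 (mod 2993).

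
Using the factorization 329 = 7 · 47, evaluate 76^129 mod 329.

Mod 7: 76 ≡ 6; by Fermat, exponent reduces to 129 mod 6 = 3; 6^3 ≡ 6 (mod 7).
Mod 47: 76 ≡ 29; by Fermat, exponent reduces to 129 mod 46 = 37; 29^37 ≡ 11 (mod 47).
Combine by CRT: x ≡ 6 (mod 7), x ≡ 11 (mod 47) ⇒ x ≡ 293 (mod 329).

293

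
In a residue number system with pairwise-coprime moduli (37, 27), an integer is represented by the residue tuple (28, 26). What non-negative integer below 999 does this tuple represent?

From x ≡ 28 (mod 37) write x = 28 + 37t. Substituting into x ≡ 26 (mod 27) gives 37t ≡ 25 (mod 27), and since 10⁻¹ ≡ 19 (mod 27), t ≡ 16. Hence x ≡ 28 + 37·16 = 620 (mod 999).

620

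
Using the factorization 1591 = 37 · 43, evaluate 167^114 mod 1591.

Mod 37: 167 ≡ 19; by Fermat, exponent reduces to 114 mod 36 = 6; 19^6 ≡ 11 (mod 37).
Mod 43: 167 ≡ 38; by Fermat, exponent reduces to 114 mod 42 = 30; 38^30 ≡ 21 (mod 43).
Combine by CRT: x ≡ 11 (mod 37), x ≡ 21 (mod 43) ⇒ x ≡ 1010 (mod 1591).

1010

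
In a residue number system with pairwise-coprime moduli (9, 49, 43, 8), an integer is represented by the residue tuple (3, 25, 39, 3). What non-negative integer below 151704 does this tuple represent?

Combine the congruences pairwise.
From x ≡ 3 (mod 9) write x = 3 + 9t. Substituting into x ≡ 25 (mod 49) gives 9t ≡ 22 (mod 49), and since 9⁻¹ ≡ 11 (mod 49), t ≡ 46. Hence x ≡ 3 + 9·46 = 417 (mod 441).
From x ≡ 417 (mod 441) write x = 417 + 441t. Substituting into x ≡ 39 (mod 43) gives 441t ≡ 9 (mod 43), and since 11⁻¹ ≡ 4 (mod 43), t ≡ 36. Hence x ≡ 417 + 441·36 = 16293 (mod 18963).
From x ≡ 16293 (mod 18963) write x = 16293 + 18963t. Substituting into x ≡ 3 (mod 8) gives 18963t ≡ 6 (mod 8), and since 3⁻¹ ≡ 3 (mod 8), t ≡ 2. Hence x ≡ 16293 + 18963·2 = 54219 (mod 151704).

54219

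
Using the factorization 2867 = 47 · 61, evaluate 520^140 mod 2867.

Mod 47: 520 ≡ 3; by Fermat, exponent reduces to 140 mod 46 = 2; 3^2 ≡ 9 (mod 47).
Mod 61: 520 ≡ 32; by Fermat, exponent reduces to 140 mod 60 = 20; 32^20 ≡ 13 (mod 61).
Combine by CRT: x ≡ 9 (mod 47), x ≡ 13 (mod 61) ⇒ x ≡ 2453 (mod 2867).

2453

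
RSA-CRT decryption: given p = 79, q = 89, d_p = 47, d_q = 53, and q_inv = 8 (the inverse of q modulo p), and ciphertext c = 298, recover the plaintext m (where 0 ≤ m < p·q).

1987

m₁ = c^(d_p) mod p: c ≡ 61 (mod 79), and 61^47 mod 79 = 12.
m₂ = c^(d_q) mod q: c ≡ 31 (mod 89), and 31^53 mod 89 = 29.
h = q_inv·(m₁ − m₂) mod p = 8·(12 − 29) mod 79 = 22.
m = m₂ + h·q = 29 + 22·89 = 1987.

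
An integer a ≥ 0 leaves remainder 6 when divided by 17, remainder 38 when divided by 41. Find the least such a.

448

From a ≡ 6 (mod 17) write a = 6 + 17t. Substituting into a ≡ 38 (mod 41) gives 17t ≡ 32 (mod 41), and since 17⁻¹ ≡ 29 (mod 41), t ≡ 26. Hence a ≡ 6 + 17·26 = 448 (mod 697).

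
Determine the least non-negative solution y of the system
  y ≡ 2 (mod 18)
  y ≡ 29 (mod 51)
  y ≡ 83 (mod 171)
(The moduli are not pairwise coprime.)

Combine the congruences pairwise.
gcd(18, 51) = 3 and 3 | (29 − 2), so the pair is consistent; merging gives y ≡ 182 (mod 306), where 306 = lcm(18, 51).
gcd(306, 171) = 9 and 9 | (83 − 182), so the pair is consistent; merging gives y ≡ 5384 (mod 5814), where 5814 = lcm(306, 171).
The solution is unique modulo lcm(18, 51, 171) = 5814.

5384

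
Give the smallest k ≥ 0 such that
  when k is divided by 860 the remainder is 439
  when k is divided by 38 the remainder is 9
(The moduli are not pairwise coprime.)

gcd(860, 38) = 2 and 2 | (9 − 439), so the pair is consistent; merging gives k ≡ 8179 (mod 16340), where 16340 = lcm(860, 38).
The solution is unique modulo lcm(860, 38) = 16340.

8179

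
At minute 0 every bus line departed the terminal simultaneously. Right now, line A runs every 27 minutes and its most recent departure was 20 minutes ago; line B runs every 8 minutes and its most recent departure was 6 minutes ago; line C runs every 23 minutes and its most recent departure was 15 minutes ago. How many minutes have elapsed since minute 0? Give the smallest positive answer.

The moduli are pairwise coprime; N = 27·8·23 = 4968.
N/27 = 184; 184 ≡ 22 (mod 27); 22·16 ≡ 1, so inverse 16.
N/8 = 621; 621 ≡ 5 (mod 8); 5·5 ≡ 1, so inverse 5.
N/23 = 216; 216 ≡ 9 (mod 23); 9·18 ≡ 1, so inverse 18.
t ≡ 20·184·16 + 6·621·5 + 15·216·18 = 135830.
135830 mod 4968 = 1694.

1694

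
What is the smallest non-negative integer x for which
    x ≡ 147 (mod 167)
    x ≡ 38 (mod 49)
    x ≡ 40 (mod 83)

Combine the congruences pairwise.
From x ≡ 147 (mod 167) write x = 147 + 167t. Substituting into x ≡ 38 (mod 49) gives 167t ≡ 38 (mod 49), and since 20⁻¹ ≡ 27 (mod 49), t ≡ 46. Hence x ≡ 147 + 167·46 = 7829 (mod 8183).
From x ≡ 7829 (mod 8183) write x = 7829 + 8183t. Substituting into x ≡ 40 (mod 83) gives 8183t ≡ 13 (mod 83), and since 49⁻¹ ≡ 61 (mod 83), t ≡ 46. Hence x ≡ 7829 + 8183·46 = 384247 (mod 679189).

384247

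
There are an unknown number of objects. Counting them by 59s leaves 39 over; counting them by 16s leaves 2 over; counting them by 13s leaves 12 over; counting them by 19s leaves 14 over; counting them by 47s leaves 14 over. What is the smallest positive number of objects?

Combine the congruences pairwise.
From N ≡ 39 (mod 59) write N = 39 + 59t. Substituting into N ≡ 2 (mod 16) gives 59t ≡ 11 (mod 16), and since 11⁻¹ ≡ 3 (mod 16), t ≡ 1. Hence N ≡ 39 + 59·1 = 98 (mod 944).
From N ≡ 98 (mod 944) write N = 98 + 944t. Substituting into N ≡ 12 (mod 13) gives 944t ≡ 5 (mod 13), and since 8⁻¹ ≡ 5 (mod 13), t ≡ 12. Hence N ≡ 98 + 944·12 = 11426 (mod 12272).
From N ≡ 11426 (mod 12272) write N = 11426 + 12272t. Substituting into N ≡ 14 (mod 19) gives 12272t ≡ 7 (mod 19), and since 17⁻¹ ≡ 9 (mod 19), t ≡ 6. Hence N ≡ 11426 + 12272·6 = 85058 (mod 233168).
From N ≡ 85058 (mod 233168) write N = 85058 + 233168t. Substituting into N ≡ 14 (mod 47) gives 233168t ≡ 26 (mod 47), and since 1⁻¹ ≡ 1 (mod 47), t ≡ 26. Hence N ≡ 85058 + 233168·26 = 6147426 (mod 10958896).

6147426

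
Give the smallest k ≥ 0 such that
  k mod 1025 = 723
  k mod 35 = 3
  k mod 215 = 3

gcd(1025, 35) = 5 and 5 | (3 − 723), so the pair is consistent; merging gives k ≡ 5848 (mod 7175), where 7175 = lcm(1025, 35).
gcd(7175, 215) = 5 and 5 | (3 − 5848), so the pair is consistent; merging gives k ≡ 156523 (mod 308525), where 308525 = lcm(7175, 215).
The solution is unique modulo lcm(1025, 35, 215) = 308525.

156523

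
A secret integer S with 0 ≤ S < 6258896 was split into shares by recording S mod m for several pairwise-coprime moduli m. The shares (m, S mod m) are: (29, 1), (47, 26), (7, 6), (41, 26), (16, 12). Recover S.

3757676

The moduli are pairwise coprime; N = 29·47·7·41·16 = 6258896.
N/29 = 215824; 215824 ≡ 6 (mod 29); 6·5 ≡ 1, so inverse 5.
N/47 = 133168; 133168 ≡ 17 (mod 47); 17·36 ≡ 1, so inverse 36.
N/7 = 894128; 894128 ≡ 4 (mod 7); 4·2 ≡ 1, so inverse 2.
N/41 = 152656; 152656 ≡ 13 (mod 41); 13·19 ≡ 1, so inverse 19.
N/16 = 391181; 391181 ≡ 13 (mod 16); 13·5 ≡ 1, so inverse 5.
S ≡ 1·215824·5 + 26·133168·36 + 6·894128·2 + 26·152656·19 + 12·391181·5 = 235336828.
235336828 mod 6258896 = 3757676.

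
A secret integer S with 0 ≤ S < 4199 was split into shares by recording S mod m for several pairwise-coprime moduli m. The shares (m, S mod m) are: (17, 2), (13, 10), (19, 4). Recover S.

2246

From S ≡ 2 (mod 17) write S = 2 + 17t. Substituting into S ≡ 10 (mod 13) gives 17t ≡ 8 (mod 13), and since 4⁻¹ ≡ 10 (mod 13), t ≡ 2. Hence S ≡ 2 + 17·2 = 36 (mod 221).
From S ≡ 36 (mod 221) write S = 36 + 221t. Substituting into S ≡ 4 (mod 19) gives 221t ≡ 6 (mod 19), and since 12⁻¹ ≡ 8 (mod 19), t ≡ 10. Hence S ≡ 36 + 221·10 = 2246 (mod 4199).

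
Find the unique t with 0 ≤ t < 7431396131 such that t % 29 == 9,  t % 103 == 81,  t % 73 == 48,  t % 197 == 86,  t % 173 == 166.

From t ≡ 9 (mod 29) write t = 9 + 29s. Substituting into t ≡ 81 (mod 103) gives 29s ≡ 72 (mod 103), and since 29⁻¹ ≡ 32 (mod 103), s ≡ 38. Hence t ≡ 9 + 29·38 = 1111 (mod 2987).
From t ≡ 1111 (mod 2987) write t = 1111 + 2987s. Substituting into t ≡ 48 (mod 73) gives 2987s ≡ 32 (mod 73), and since 67⁻¹ ≡ 12 (mod 73), s ≡ 19. Hence t ≡ 1111 + 2987·19 = 57864 (mod 218051).
From t ≡ 57864 (mod 218051) write t = 57864 + 218051s. Substituting into t ≡ 86 (mod 197) gives 218051s ≡ 140 (mod 197), and since 169⁻¹ ≡ 7 (mod 197), s ≡ 192. Hence t ≡ 57864 + 218051·192 = 41923656 (mod 42956047).
From t ≡ 41923656 (mod 42956047) write t = 41923656 + 42956047s. Substituting into t ≡ 166 (mod 173) gives 42956047s ≡ 119 (mod 173), and since 147⁻¹ ≡ 153 (mod 173), s ≡ 42. Hence t ≡ 41923656 + 42956047·42 = 1846077630 (mod 7431396131).

1846077630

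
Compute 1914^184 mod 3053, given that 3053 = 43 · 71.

Mod 43: 1914 ≡ 22; by Fermat, exponent reduces to 184 mod 42 = 16; 22^16 ≡ 11 (mod 43).
Mod 71: 1914 ≡ 68; by Fermat, exponent reduces to 184 mod 70 = 44; 68^44 ≡ 16 (mod 71).
Combine by CRT: x ≡ 11 (mod 43), x ≡ 16 (mod 71) ⇒ x ≡ 2075 (mod 3053).

2075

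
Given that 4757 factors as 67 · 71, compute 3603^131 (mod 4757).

Mod 67: 3603 ≡ 52; by Fermat, exponent reduces to 131 mod 66 = 65; 52^65 ≡ 58 (mod 67).
Mod 71: 3603 ≡ 53; by Fermat, exponent reduces to 131 mod 70 = 61; 53^61 ≡ 59 (mod 71).
Combine by CRT: x ≡ 58 (mod 67), x ≡ 59 (mod 71) ⇒ x ≡ 3609 (mod 4757).

3609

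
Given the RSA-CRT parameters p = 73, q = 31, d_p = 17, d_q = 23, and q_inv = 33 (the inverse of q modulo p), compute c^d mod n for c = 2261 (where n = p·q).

m₁ = c^(d_p) mod p: c ≡ 71 (mod 73), and 71^17 mod 73 = 36.
m₂ = c^(d_q) mod q: c ≡ 29 (mod 31), and 29^23 mod 31 = 23.
h = q_inv·(m₁ − m₂) mod p = 33·(36 − 23) mod 73 = 64.
m = m₂ + h·q = 23 + 64·31 = 2007.

2007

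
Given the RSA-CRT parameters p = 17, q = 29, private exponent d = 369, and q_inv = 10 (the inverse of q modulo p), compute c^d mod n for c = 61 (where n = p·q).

214

d_p = d mod (p−1) = 369 mod 16 = 1; d_q = d mod (q−1) = 5.
m₁ = c^(d_p) mod p: c ≡ 10 (mod 17), and 10^1 mod 17 = 10.
m₂ = c^(d_q) mod q: c ≡ 3 (mod 29), and 3^5 mod 29 = 11.
h = q_inv·(m₁ − m₂) mod p = 10·(10 − 11) mod 17 = 7.
m = m₂ + h·q = 11 + 7·29 = 214.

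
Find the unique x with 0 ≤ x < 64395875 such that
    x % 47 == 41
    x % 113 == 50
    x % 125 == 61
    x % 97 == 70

The moduli are pairwise coprime; N = 47·113·125·97 = 64395875.
N/47 = 1370125; 1370125 ≡ 28 (mod 47); 28·42 ≡ 1, so inverse 42.
N/113 = 569875; 569875 ≡ 16 (mod 113); 16·106 ≡ 1, so inverse 106.
N/125 = 515167; 515167 ≡ 42 (mod 125); 42·3 ≡ 1, so inverse 3.
N/97 = 663875; 663875 ≡ 7 (mod 97); 7·14 ≡ 1, so inverse 14.
x ≡ 41·1370125·42 + 50·569875·106 + 61·515167·3 + 70·663875·14 = 6124565811.
6124565811 mod 64395875 = 6957686.

6957686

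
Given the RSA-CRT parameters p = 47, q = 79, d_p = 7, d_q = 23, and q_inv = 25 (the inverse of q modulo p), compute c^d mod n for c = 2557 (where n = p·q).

1064

m₁ = c^(d_p) mod p: c ≡ 19 (mod 47), and 19^7 mod 47 = 30.
m₂ = c^(d_q) mod q: c ≡ 29 (mod 79), and 29^23 mod 79 = 37.
h = q_inv·(m₁ − m₂) mod p = 25·(30 − 37) mod 47 = 13.
m = m₂ + h·q = 37 + 13·79 = 1064.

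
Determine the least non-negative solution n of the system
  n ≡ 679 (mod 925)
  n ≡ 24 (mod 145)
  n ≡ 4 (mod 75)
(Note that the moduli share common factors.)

50629

gcd(925, 145) = 5 and 5 | (24 − 679), so the pair is consistent; merging gives n ≡ 23804 (mod 26825), where 26825 = lcm(925, 145).
gcd(26825, 75) = 25 and 25 | (4 − 23804), so the pair is consistent; merging gives n ≡ 50629 (mod 80475), where 80475 = lcm(26825, 75).
The solution is unique modulo lcm(925, 145, 75) = 80475.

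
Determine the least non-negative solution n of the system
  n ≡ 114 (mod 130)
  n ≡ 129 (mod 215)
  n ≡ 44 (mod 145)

63554

gcd(130, 215) = 5 and 5 | (129 − 114), so the pair is consistent; merging gives n ≡ 2064 (mod 5590), where 5590 = lcm(130, 215).
gcd(5590, 145) = 5 and 5 | (44 − 2064), so the pair is consistent; merging gives n ≡ 63554 (mod 162110), where 162110 = lcm(5590, 145).
The solution is unique modulo lcm(130, 215, 145) = 162110.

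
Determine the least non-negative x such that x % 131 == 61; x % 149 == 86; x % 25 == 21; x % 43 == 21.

From x ≡ 61 (mod 131) write x = 61 + 131t. Substituting into x ≡ 86 (mod 149) gives 131t ≡ 25 (mod 149), and since 131⁻¹ ≡ 91 (mod 149), t ≡ 40. Hence x ≡ 61 + 131·40 = 5301 (mod 19519).
From x ≡ 5301 (mod 19519) write x = 5301 + 19519t. Substituting into x ≡ 21 (mod 25) gives 19519t ≡ 20 (mod 25), and since 19⁻¹ ≡ 4 (mod 25), t ≡ 5. Hence x ≡ 5301 + 19519·5 = 102896 (mod 487975).
From x ≡ 102896 (mod 487975) write x = 102896 + 487975t. Substituting into x ≡ 21 (mod 43) gives 487975t ≡ 24 (mod 43), and since 11⁻¹ ≡ 4 (mod 43), t ≡ 10. Hence x ≡ 102896 + 487975·10 = 4982646 (mod 20982925).

4982646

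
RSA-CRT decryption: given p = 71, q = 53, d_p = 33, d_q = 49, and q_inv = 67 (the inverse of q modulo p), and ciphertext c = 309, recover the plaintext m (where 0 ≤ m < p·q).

m₁ = c^(d_p) mod p: c ≡ 25 (mod 71), and 25^33 mod 71 = 5.
m₂ = c^(d_q) mod q: c ≡ 44 (mod 53), and 44^49 mod 53 = 49.
h = q_inv·(m₁ − m₂) mod p = 67·(5 − 49) mod 71 = 34.
m = m₂ + h·q = 49 + 34·53 = 1851.

1851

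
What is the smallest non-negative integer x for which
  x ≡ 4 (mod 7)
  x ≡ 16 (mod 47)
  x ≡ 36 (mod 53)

11484

Combine the congruences pairwise.
From x ≡ 4 (mod 7) write x = 4 + 7t. Substituting into x ≡ 16 (mod 47) gives 7t ≡ 12 (mod 47), and since 7⁻¹ ≡ 27 (mod 47), t ≡ 42. Hence x ≡ 4 + 7·42 = 298 (mod 329).
From x ≡ 298 (mod 329) write x = 298 + 329t. Substituting into x ≡ 36 (mod 53) gives 329t ≡ 3 (mod 53), and since 11⁻¹ ≡ 29 (mod 53), t ≡ 34. Hence x ≡ 298 + 329·34 = 11484 (mod 17437).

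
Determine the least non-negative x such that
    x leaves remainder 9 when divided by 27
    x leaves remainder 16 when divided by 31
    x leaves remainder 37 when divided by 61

27792

From x ≡ 9 (mod 27) write x = 9 + 27t. Substituting into x ≡ 16 (mod 31) gives 27t ≡ 7 (mod 31), and since 27⁻¹ ≡ 23 (mod 31), t ≡ 6. Hence x ≡ 9 + 27·6 = 171 (mod 837).
From x ≡ 171 (mod 837) write x = 171 + 837t. Substituting into x ≡ 37 (mod 61) gives 837t ≡ 49 (mod 61), and since 44⁻¹ ≡ 43 (mod 61), t ≡ 33. Hence x ≡ 171 + 837·33 = 27792 (mod 51057).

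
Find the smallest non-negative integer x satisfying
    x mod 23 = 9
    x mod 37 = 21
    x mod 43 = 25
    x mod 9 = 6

242889

The moduli are pairwise coprime; N = 23·37·43·9 = 329337.
N/23 = 14319; 14319 ≡ 13 (mod 23); 13·16 ≡ 1, so inverse 16.
N/37 = 8901; 8901 ≡ 21 (mod 37); 21·30 ≡ 1, so inverse 30.
N/43 = 7659; 7659 ≡ 5 (mod 43); 5·26 ≡ 1, so inverse 26.
N/9 = 36593; 36593 ≡ 8 (mod 9); 8·8 ≡ 1, so inverse 8.
x ≡ 9·14319·16 + 21·8901·30 + 25·7659·26 + 6·36593·8 = 14404380.
14404380 mod 329337 = 242889.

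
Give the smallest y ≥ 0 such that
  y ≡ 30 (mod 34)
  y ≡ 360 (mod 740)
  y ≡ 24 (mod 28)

78060

Combine the congruences pairwise.
gcd(34, 740) = 2 and 2 | (360 − 30), so the pair is consistent; merging gives y ≡ 2580 (mod 12580), where 12580 = lcm(34, 740).
gcd(12580, 28) = 4 and 4 | (24 − 2580), so the pair is consistent; merging gives y ≡ 78060 (mod 88060), where 88060 = lcm(12580, 28).
The solution is unique modulo lcm(34, 740, 28) = 88060.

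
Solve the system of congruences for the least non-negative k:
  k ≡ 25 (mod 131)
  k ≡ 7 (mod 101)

From k ≡ 25 (mod 131) write k = 25 + 131t. Substituting into k ≡ 7 (mod 101) gives 131t ≡ 83 (mod 101), and since 30⁻¹ ≡ 64 (mod 101), t ≡ 60. Hence k ≡ 25 + 131·60 = 7885 (mod 13231).

7885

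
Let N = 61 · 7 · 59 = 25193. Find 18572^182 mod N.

8226

Mod 61: 18572 ≡ 28; by Fermat, exponent reduces to 182 mod 60 = 2; 28^2 ≡ 52 (mod 61).
Mod 7: 18572 ≡ 1; by Fermat, exponent reduces to 182 mod 6 = 2; 1^2 ≡ 1 (mod 7).
Mod 59: 18572 ≡ 46; by Fermat, exponent reduces to 182 mod 58 = 8; 46^8 ≡ 25 (mod 59).
Combine by CRT: x ≡ 52 (mod 61), x ≡ 1 (mod 7), x ≡ 25 (mod 59) ⇒ x ≡ 8226 (mod 25193).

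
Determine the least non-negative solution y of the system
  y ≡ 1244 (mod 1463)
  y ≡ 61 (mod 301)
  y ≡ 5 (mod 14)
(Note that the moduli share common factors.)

gcd(1463, 301) = 7 and 7 | (61 − 1244), so the pair is consistent; merging gives y ≡ 31967 (mod 62909), where 62909 = lcm(1463, 301).
gcd(62909, 14) = 7 and 7 | (5 − 31967), so the pair is consistent; merging gives y ≡ 31967 (mod 125818), where 125818 = lcm(62909, 14).
The solution is unique modulo lcm(1463, 301, 14) = 125818.

31967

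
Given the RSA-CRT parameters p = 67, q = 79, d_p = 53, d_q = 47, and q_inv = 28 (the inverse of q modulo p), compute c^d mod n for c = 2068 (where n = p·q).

780

m₁ = c^(d_p) mod p: c ≡ 58 (mod 67), and 58^53 mod 67 = 43.
m₂ = c^(d_q) mod q: c ≡ 14 (mod 79), and 14^47 mod 79 = 69.
h = q_inv·(m₁ − m₂) mod p = 28·(43 − 69) mod 67 = 9.
m = m₂ + h·q = 69 + 9·79 = 780.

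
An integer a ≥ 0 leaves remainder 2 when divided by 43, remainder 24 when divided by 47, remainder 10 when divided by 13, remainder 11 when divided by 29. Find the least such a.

Combine the congruences pairwise.
From a ≡ 2 (mod 43) write a = 2 + 43t. Substituting into a ≡ 24 (mod 47) gives 43t ≡ 22 (mod 47), and since 43⁻¹ ≡ 35 (mod 47), t ≡ 18. Hence a ≡ 2 + 43·18 = 776 (mod 2021).
From a ≡ 776 (mod 2021) write a = 776 + 2021t. Substituting into a ≡ 10 (mod 13) gives 2021t ≡ 1 (mod 13), and since 6⁻¹ ≡ 11 (mod 13), t ≡ 11. Hence a ≡ 776 + 2021·11 = 23007 (mod 26273).
From a ≡ 23007 (mod 26273) write a = 23007 + 26273t. Substituting into a ≡ 11 (mod 29) gives 26273t ≡ 1 (mod 29), and since 28⁻¹ ≡ 28 (mod 29), t ≡ 28. Hence a ≡ 23007 + 26273·28 = 758651 (mod 761917).

758651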